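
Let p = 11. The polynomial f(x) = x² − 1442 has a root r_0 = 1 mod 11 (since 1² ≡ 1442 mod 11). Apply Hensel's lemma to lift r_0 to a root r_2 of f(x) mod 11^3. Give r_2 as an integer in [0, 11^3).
r_2 = 540 (mod 1331)

Hensel's recurrence: r_{i+1} = r_i − f(r_i)·(f′(r_i))^{-1} mod 11^{i+2}, with f′(x) = 2x. Iterate:
  r_0 = 1 (mod 11)
  r_1 = 56 (mod 121)
  r_2 = 540 (mod 1331)
Final: r_2 = 540, and one checks f(r_2) ≡ 0 mod 11^3.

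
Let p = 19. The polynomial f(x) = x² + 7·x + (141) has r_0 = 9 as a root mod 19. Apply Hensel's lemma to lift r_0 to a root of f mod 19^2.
r_1 = 142 (mod 361)

Hensel: r_{i+1} = r_i − f(r_i)·(f′(r_i))^{-1} mod 19^{i+2}, f′(x) = 2x + 7. Iterate:
  r_0 = 9 (mod 19)
  r_1 = 142 (mod 361)
Final: r = 142 satisfies f(r) ≡ 0 mod 19^2.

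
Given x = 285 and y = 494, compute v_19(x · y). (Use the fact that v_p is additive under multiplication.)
v_19(140790) = 2

v_p(x) = 1 (factor: 285 = 19^1 · 15); v_p(y) = 1 (factor: 494 = 19^1 · 26). Additivity: v_p(xy) = v_p(x) + v_p(y) = 1 + 1 = 2. (Direct check: xy = 140790 = 19^2 · (390).)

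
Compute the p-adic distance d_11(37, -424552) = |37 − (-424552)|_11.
d_11(37, -424552) = 1/14641

Step 1 — x − y = 37 − (-424552) = 424589. Step 2 — v_11(424589) = 4 (factor: 424589 = (11^4 · 29); the sign does not affect v_p). Step 3 — |x − y|_11 = 11^{-4} = 1/14641.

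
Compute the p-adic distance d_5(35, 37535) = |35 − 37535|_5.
d_5(35, 37535) = 1/3125

Step 1 — x − y = 35 − 37535 = -37500. Step 2 — v_5(-37500) = 5 (factor: -37500 = −(5^5 · 12); the sign does not affect v_p). Step 3 — |x − y|_5 = 5^{-5} = 1/3125.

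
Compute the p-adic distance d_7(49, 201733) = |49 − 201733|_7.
d_7(49, 201733) = 1/16807

Step 1 — x − y = 49 − 201733 = -201684. Step 2 — v_7(-201684) = 5 (factor: -201684 = −(7^5 · 12); the sign does not affect v_p). Step 3 — |x − y|_7 = 7^{-5} = 1/16807.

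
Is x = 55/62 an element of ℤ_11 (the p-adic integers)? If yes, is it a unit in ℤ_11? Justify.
x ∈ ℤ_11 but not a unit; v_11(x) = 1 > 0

ℤ_11 = {x ∈ ℚ_11 : v_11(x) ≥ 0} and ℤ_11^× = {x ∈ ℤ_11 : v_11(x) = 0}. Here v_11(55/62) = v_11(num) − v_11(den) = 1; compare against these criteria.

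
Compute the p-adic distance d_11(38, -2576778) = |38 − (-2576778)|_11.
d_11(38, -2576778) = 1/161051

Step 1 — x − y = 38 − (-2576778) = 2576816. Step 2 — v_11(2576816) = 5 (factor: 2576816 = (11^5 · 16); the sign does not affect v_p). Step 3 — |x − y|_11 = 11^{-5} = 1/161051.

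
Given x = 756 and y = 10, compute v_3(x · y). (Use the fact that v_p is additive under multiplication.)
v_3(7560) = 3

v_p(x) = 3 (factor: 756 = 3^3 · 28); v_p(y) = 0 (factor: 10 = 3^0 · 10). Additivity: v_p(xy) = v_p(x) + v_p(y) = 3 + 0 = 3. (Direct check: xy = 7560 = 3^3 · (280).)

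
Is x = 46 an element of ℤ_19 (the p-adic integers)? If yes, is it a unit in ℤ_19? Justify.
x ∈ ℤ_19^× (unit); v_19(x) = 0

ℤ_19 = {x ∈ ℚ_19 : v_19(x) ≥ 0} and ℤ_19^× = {x ∈ ℤ_19 : v_19(x) = 0}. Here v_19(46) = v_19(num) − v_19(den) = 0; compare against these criteria.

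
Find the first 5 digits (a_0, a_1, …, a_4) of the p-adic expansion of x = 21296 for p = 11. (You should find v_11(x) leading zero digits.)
(a_0, …, a_4) = (0, 0, 0, 5, 1)

v_11(21296) = 3, so a_0 = ... = a_2 = 0. Factor out: x = 11^3 · u with u = 16 a unit in ℤ_11. Expand u iteratively via a_{v+i} = u_i mod 11, u_{i+1} = (u_i − a_{v+i})/11:
  u_0 = 16;  a_3 = 5;  u_1 = (u_0 − 5)/11 = 1
  u_1 = 1;  a_4 = 1;  u_2 = (u_1 − 1)/11 = 0
Digits: (0, 0, 0, 5, 1).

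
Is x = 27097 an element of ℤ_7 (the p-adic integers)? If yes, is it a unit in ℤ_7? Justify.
x ∈ ℤ_7 but not a unit; v_7(x) = 3 > 0

ℤ_7 = {x ∈ ℚ_7 : v_7(x) ≥ 0} and ℤ_7^× = {x ∈ ℤ_7 : v_7(x) = 0}. Here v_7(27097) = v_7(num) − v_7(den) = 3; compare against these criteria.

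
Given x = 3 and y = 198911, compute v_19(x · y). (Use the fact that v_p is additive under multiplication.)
v_19(596733) = 3

v_p(x) = 0 (factor: 3 = 19^0 · 3); v_p(y) = 3 (factor: 198911 = 19^3 · 29). Additivity: v_p(xy) = v_p(x) + v_p(y) = 0 + 3 = 3. (Direct check: xy = 596733 = 19^3 · (87).)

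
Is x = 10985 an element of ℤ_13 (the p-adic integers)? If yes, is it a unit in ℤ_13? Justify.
x ∈ ℤ_13 but not a unit; v_13(x) = 3 > 0

ℤ_13 = {x ∈ ℚ_13 : v_13(x) ≥ 0} and ℤ_13^× = {x ∈ ℤ_13 : v_13(x) = 0}. Here v_13(10985) = v_13(num) − v_13(den) = 3; compare against these criteria.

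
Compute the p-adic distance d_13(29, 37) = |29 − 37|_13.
d_13(29, 37) = 1

Step 1 — x − y = 29 − 37 = -8. Step 2 — v_13(-8) = 0 (factor: -8 = −(13^0 · 8); the sign does not affect v_p). Step 3 — |x − y|_13 = 13^{0} = 1.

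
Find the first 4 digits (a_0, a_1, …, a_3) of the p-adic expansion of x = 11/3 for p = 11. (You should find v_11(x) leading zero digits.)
(a_0, …, a_3) = (0, 4, 7, 3)

v_11(11/3) = 1, so a_0 = ... = a_0 = 0. Factor out: x = 11^1 · u with u = 1/3 a unit in ℤ_11. Expand u iteratively via a_{v+i} = u_i mod 11, u_{i+1} = (u_i − a_{v+i})/11:
  u_0 = 1/3;  a_1 = 4;  u_1 = (u_0 − 4)/11 = -1/3
  u_1 = -1/3;  a_2 = 7;  u_2 = (u_1 − 7)/11 = -2/3
  u_2 = -2/3;  a_3 = 3;  u_3 = (u_2 − 3)/11 = -1/3
Digits: (0, 4, 7, 3).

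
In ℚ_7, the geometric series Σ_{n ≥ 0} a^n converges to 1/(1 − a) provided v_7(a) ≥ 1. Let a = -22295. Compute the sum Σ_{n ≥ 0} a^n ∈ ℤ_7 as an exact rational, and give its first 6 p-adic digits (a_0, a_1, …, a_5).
Σ a^n = 1/(1 − a) = 1/22296;  first 6 digits = (1, 0, 0, 5, 4, 5)

v_7(a) = 3 ≥ 1, so the series converges in ℤ_7 to 1/(1 − a) = 1/(1 − (-22295)) = 1/22296. Expand this rational in ℤ_7: compute digits iteratively via d_i = x_i mod 7, x_{i+1} = (x_i − d_i)/7. The first 6 digits are (1, 0, 0, 5, 4, 5).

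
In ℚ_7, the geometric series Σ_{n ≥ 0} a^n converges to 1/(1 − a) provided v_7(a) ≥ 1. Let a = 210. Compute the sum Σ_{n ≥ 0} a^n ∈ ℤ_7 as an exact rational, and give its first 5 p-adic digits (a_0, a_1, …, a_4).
Σ a^n = 1/(1 − a) = -1/209;  first 5 digits = (1, 2, 1, 4, 6)

v_7(a) = 1 ≥ 1, so the series converges in ℤ_7 to 1/(1 − a) = 1/(1 − 210) = -1/209. Expand this rational in ℤ_7: compute digits iteratively via d_i = x_i mod 7, x_{i+1} = (x_i − d_i)/7. The first 5 digits are (1, 2, 1, 4, 6).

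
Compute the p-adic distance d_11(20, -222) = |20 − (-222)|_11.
d_11(20, -222) = 1/121

Step 1 — x − y = 20 − (-222) = 242. Step 2 — v_11(242) = 2 (factor: 242 = (11^2 · 2); the sign does not affect v_p). Step 3 — |x − y|_11 = 11^{-2} = 1/121.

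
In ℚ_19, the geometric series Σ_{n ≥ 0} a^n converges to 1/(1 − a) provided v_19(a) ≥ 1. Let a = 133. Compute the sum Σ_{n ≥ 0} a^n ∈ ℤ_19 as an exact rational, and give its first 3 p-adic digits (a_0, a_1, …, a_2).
Σ a^n = 1/(1 − a) = -1/132;  first 3 digits = (1, 7, 11)

v_19(a) = 1 ≥ 1, so the series converges in ℤ_19 to 1/(1 − a) = 1/(1 − 133) = -1/132. Expand this rational in ℤ_19: compute digits iteratively via d_i = x_i mod 19, x_{i+1} = (x_i − d_i)/19. The first 3 digits are (1, 7, 11).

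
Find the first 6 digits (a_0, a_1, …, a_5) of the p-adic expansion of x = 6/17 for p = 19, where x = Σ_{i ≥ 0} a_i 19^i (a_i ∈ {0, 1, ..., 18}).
(a_0, …, a_5) = (16, 7, 13, 6, 3, 11)

v_19(6/17) = 0 (numerator and denominator both coprime to 19), so x ∈ ℤ_19^×. Compute digits iteratively via a_i = x_i mod 19, x_{i+1} = (x_i − a_i)/19, with x_0 = x:
  x_0 = 6/17;  a_0 = 16;  x_1 = (x_0 − 16)/19 = -14/17
  x_1 = -14/17;  a_1 = 7;  x_2 = (x_1 − 7)/19 = -7/17
  x_2 = -7/17;  a_2 = 13;  x_3 = (x_2 − 13)/19 = -12/17
  x_3 = -12/17;  a_3 = 6;  x_4 = (x_3 − 6)/19 = -6/17
  x_4 = -6/17;  a_4 = 3;  x_5 = (x_4 − 3)/19 = -3/17
  x_5 = -3/17;  a_5 = 11;  x_6 = (x_5 − 11)/19 = -10/17
Digits: (16, 7, 13, 6, 3, 11).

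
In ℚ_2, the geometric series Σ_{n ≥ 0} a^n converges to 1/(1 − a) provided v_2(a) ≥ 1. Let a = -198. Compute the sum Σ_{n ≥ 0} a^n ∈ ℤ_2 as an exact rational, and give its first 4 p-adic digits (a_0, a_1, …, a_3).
Σ a^n = 1/(1 − a) = 1/199;  first 4 digits = (1, 1, 1, 0)

v_2(a) = 1 ≥ 1, so the series converges in ℤ_2 to 1/(1 − a) = 1/(1 − (-198)) = 1/199. Expand this rational in ℤ_2: compute digits iteratively via d_i = x_i mod 2, x_{i+1} = (x_i − d_i)/2. The first 4 digits are (1, 1, 1, 0).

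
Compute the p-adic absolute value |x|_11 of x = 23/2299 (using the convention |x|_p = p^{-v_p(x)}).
|23/2299|_11 = 121

Step 1 — compute v_11(x) by factoring powers of 11 out of the numerator and denominator: v_11(23/2299) = -2. Step 2 — apply |x|_p = p^{-v_p(x)} = 11^{2} = 121.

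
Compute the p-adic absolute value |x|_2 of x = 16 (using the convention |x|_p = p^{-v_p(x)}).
|16|_2 = 1/16

Step 1 — compute v_2(x) by factoring powers of 2 out of the numerator and denominator: v_2(16) = 4. Step 2 — apply |x|_p = p^{-v_p(x)} = 2^{-4} = 1/16.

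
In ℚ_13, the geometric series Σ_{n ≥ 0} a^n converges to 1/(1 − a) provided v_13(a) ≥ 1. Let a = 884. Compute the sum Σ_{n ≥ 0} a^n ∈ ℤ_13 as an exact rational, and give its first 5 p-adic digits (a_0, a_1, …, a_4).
Σ a^n = 1/(1 − a) = -1/883;  first 5 digits = (1, 3, 1, 6, 11)

v_13(a) = 1 ≥ 1, so the series converges in ℤ_13 to 1/(1 − a) = 1/(1 − 884) = -1/883. Expand this rational in ℤ_13: compute digits iteratively via d_i = x_i mod 13, x_{i+1} = (x_i − d_i)/13. The first 5 digits are (1, 3, 1, 6, 11).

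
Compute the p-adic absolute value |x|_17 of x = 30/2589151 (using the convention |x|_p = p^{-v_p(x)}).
|30/2589151|_17 = 83521

Step 1 — compute v_17(x) by factoring powers of 17 out of the numerator and denominator: v_17(30/2589151) = -4. Step 2 — apply |x|_p = p^{-v_p(x)} = 17^{4} = 83521.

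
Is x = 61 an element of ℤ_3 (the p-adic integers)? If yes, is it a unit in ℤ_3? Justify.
x ∈ ℤ_3^× (unit); v_3(x) = 0

ℤ_3 = {x ∈ ℚ_3 : v_3(x) ≥ 0} and ℤ_3^× = {x ∈ ℤ_3 : v_3(x) = 0}. Here v_3(61) = v_3(num) − v_3(den) = 0; compare against these criteria.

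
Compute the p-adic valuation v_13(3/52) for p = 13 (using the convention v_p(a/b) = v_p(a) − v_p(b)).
v_13(3/52) = -1

Factor powers of 13 from the numerator and denominator of the reduced fraction: 3 = 13^0 · 3 and 52 = 13^1 · 4. Apply v_p(a/b) = v_p(a) − v_p(b): v_13(3/52) = 0 − 1 = -1.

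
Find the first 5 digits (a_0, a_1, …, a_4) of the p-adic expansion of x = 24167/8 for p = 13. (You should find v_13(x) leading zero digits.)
(a_0, …, a_4) = (0, 0, 0, 3, 8)

v_13(24167/8) = 3, so a_0 = ... = a_2 = 0. Factor out: x = 13^3 · u with u = 11/8 a unit in ℤ_13. Expand u iteratively via a_{v+i} = u_i mod 13, u_{i+1} = (u_i − a_{v+i})/13:
  u_0 = 11/8;  a_3 = 3;  u_1 = (u_0 − 3)/13 = -1/8
  u_1 = -1/8;  a_4 = 8;  u_2 = (u_1 − 8)/13 = -5/8
Digits: (0, 0, 0, 3, 8).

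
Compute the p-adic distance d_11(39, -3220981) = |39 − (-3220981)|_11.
d_11(39, -3220981) = 1/161051

Step 1 — x − y = 39 − (-3220981) = 3221020. Step 2 — v_11(3221020) = 5 (factor: 3221020 = (11^5 · 20); the sign does not affect v_p). Step 3 — |x − y|_11 = 11^{-5} = 1/161051.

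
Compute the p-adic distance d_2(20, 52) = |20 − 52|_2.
d_2(20, 52) = 1/32

Step 1 — x − y = 20 − 52 = -32. Step 2 — v_2(-32) = 5 (factor: -32 = −(2^5 · 1); the sign does not affect v_p). Step 3 — |x − y|_2 = 2^{-5} = 1/32.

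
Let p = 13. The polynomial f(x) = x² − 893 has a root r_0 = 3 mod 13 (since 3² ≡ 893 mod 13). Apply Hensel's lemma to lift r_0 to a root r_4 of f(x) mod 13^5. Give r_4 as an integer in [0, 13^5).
r_4 = 235680 (mod 371293)

Hensel's recurrence: r_{i+1} = r_i − f(r_i)·(f′(r_i))^{-1} mod 13^{i+2}, with f′(x) = 2x. Iterate:
  r_0 = 3 (mod 13)
  r_1 = 94 (mod 169)
  r_2 = 601 (mod 2197)
  r_3 = 7192 (mod 28561)
  r_4 = 235680 (mod 371293)
Final: r_4 = 235680, and one checks f(r_4) ≡ 0 mod 13^5.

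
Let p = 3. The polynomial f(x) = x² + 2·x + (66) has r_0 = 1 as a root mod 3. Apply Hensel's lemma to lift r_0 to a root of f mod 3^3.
r_2 = 22 (mod 27)

Hensel: r_{i+1} = r_i − f(r_i)·(f′(r_i))^{-1} mod 3^{i+2}, f′(x) = 2x + 2. Iterate:
  r_0 = 1 (mod 3)
  r_1 = 4 (mod 9)
  r_2 = 22 (mod 27)
Final: r = 22 satisfies f(r) ≡ 0 mod 3^3.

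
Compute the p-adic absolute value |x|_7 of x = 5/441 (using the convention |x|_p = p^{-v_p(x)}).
|5/441|_7 = 49

Step 1 — compute v_7(x) by factoring powers of 7 out of the numerator and denominator: v_7(5/441) = -2. Step 2 — apply |x|_p = p^{-v_p(x)} = 7^{2} = 49.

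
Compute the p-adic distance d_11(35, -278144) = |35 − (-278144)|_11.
d_11(35, -278144) = 1/14641

Step 1 — x − y = 35 − (-278144) = 278179. Step 2 — v_11(278179) = 4 (factor: 278179 = (11^4 · 19); the sign does not affect v_p). Step 3 — |x − y|_11 = 11^{-4} = 1/14641.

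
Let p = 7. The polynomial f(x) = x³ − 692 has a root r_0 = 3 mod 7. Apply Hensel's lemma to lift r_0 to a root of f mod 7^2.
r_1 = 24 (mod 49)

Hensel: r_{i+1} = r_i − f(r_i)/f′(r_i) mod 7^{i+2}, where f′(x) = 3x². Iterate:
  r_0 = 3 (mod 7)
  r_1 = 24 (mod 49)
Final: r = 24 with f(r) ≡ 0 mod 7^2.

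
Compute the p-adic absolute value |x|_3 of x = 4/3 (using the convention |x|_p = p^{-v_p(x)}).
|4/3|_3 = 3

Step 1 — compute v_3(x) by factoring powers of 3 out of the numerator and denominator: v_3(4/3) = -1. Step 2 — apply |x|_p = p^{-v_p(x)} = 3^{1} = 3.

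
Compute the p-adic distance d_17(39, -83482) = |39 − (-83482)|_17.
d_17(39, -83482) = 1/83521

Step 1 — x − y = 39 − (-83482) = 83521. Step 2 — v_17(83521) = 4 (factor: 83521 = (17^4 · 1); the sign does not affect v_p). Step 3 — |x − y|_17 = 17^{-4} = 1/83521.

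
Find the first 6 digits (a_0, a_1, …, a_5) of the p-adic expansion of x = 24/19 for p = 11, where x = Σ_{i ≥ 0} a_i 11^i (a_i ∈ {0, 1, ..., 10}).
(a_0, …, a_5) = (3, 1, 8, 1, 1, 8)

v_11(24/19) = 0 (numerator and denominator both coprime to 11), so x ∈ ℤ_11^×. Compute digits iteratively via a_i = x_i mod 11, x_{i+1} = (x_i − a_i)/11, with x_0 = x:
  x_0 = 24/19;  a_0 = 3;  x_1 = (x_0 − 3)/11 = -3/19
  x_1 = -3/19;  a_1 = 1;  x_2 = (x_1 − 1)/11 = -2/19
  x_2 = -2/19;  a_2 = 8;  x_3 = (x_2 − 8)/11 = -14/19
  x_3 = -14/19;  a_3 = 1;  x_4 = (x_3 − 1)/11 = -3/19
  x_4 = -3/19;  a_4 = 1;  x_5 = (x_4 − 1)/11 = -2/19
  x_5 = -2/19;  a_5 = 8;  x_6 = (x_5 − 8)/11 = -14/19
Digits: (3, 1, 8, 1, 1, 8).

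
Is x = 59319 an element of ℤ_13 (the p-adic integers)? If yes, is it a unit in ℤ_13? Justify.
x ∈ ℤ_13 but not a unit; v_13(x) = 3 > 0

ℤ_13 = {x ∈ ℚ_13 : v_13(x) ≥ 0} and ℤ_13^× = {x ∈ ℤ_13 : v_13(x) = 0}. Here v_13(59319) = v_13(num) − v_13(den) = 3; compare against these criteria.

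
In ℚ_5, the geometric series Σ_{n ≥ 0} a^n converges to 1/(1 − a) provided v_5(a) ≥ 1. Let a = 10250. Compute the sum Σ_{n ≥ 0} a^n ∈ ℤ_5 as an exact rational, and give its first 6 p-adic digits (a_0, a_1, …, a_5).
Σ a^n = 1/(1 − a) = -1/10249;  first 6 digits = (1, 0, 0, 2, 1, 3)

v_5(a) = 3 ≥ 1, so the series converges in ℤ_5 to 1/(1 − a) = 1/(1 − 10250) = -1/10249. Expand this rational in ℤ_5: compute digits iteratively via d_i = x_i mod 5, x_{i+1} = (x_i − d_i)/5. The first 6 digits are (1, 0, 0, 2, 1, 3).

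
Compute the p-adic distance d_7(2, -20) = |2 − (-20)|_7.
d_7(2, -20) = 1

Step 1 — x − y = 2 − (-20) = 22. Step 2 — v_7(22) = 0 (factor: 22 = (7^0 · 22); the sign does not affect v_p). Step 3 — |x − y|_7 = 7^{0} = 1.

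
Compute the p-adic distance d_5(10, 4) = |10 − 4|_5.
d_5(10, 4) = 1

Step 1 — x − y = 10 − 4 = 6. Step 2 — v_5(6) = 0 (factor: 6 = (5^0 · 6); the sign does not affect v_p). Step 3 — |x − y|_5 = 5^{0} = 1.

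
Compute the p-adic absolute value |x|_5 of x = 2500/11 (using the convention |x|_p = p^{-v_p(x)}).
|2500/11|_5 = 1/625

Step 1 — compute v_5(x) by factoring powers of 5 out of the numerator and denominator: v_5(2500/11) = 4. Step 2 — apply |x|_p = p^{-v_p(x)} = 5^{-4} = 1/625.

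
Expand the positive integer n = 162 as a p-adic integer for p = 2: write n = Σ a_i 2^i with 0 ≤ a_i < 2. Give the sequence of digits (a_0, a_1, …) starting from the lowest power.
(a_0, a_1, …) = (0, 1, 0, 0, 0, 1, 0, 1)

Repeated division by 2 gives the digits low-to-high: 162 = 1·2^1 + 1·2^5 + 1·2^7. Digit sequence: (0, 1, 0, 0, 0, 1, 0, 1).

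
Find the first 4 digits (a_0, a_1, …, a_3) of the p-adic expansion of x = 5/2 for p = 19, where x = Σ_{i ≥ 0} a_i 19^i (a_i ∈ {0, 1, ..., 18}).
(a_0, …, a_3) = (12, 9, 9, 9)

v_19(5/2) = 0 (numerator and denominator both coprime to 19), so x ∈ ℤ_19^×. Compute digits iteratively via a_i = x_i mod 19, x_{i+1} = (x_i − a_i)/19, with x_0 = x:
  x_0 = 5/2;  a_0 = 12;  x_1 = (x_0 − 12)/19 = -1/2
  x_1 = -1/2;  a_1 = 9;  x_2 = (x_1 − 9)/19 = -1/2
  x_2 = -1/2;  a_2 = 9;  x_3 = (x_2 − 9)/19 = -1/2
  x_3 = -1/2;  a_3 = 9;  x_4 = (x_3 − 9)/19 = -1/2
Digits: (12, 9, 9, 9).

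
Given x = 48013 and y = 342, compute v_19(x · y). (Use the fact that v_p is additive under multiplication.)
v_19(16420446) = 4

v_p(x) = 3 (factor: 48013 = 19^3 · 7); v_p(y) = 1 (factor: 342 = 19^1 · 18). Additivity: v_p(xy) = v_p(x) + v_p(y) = 3 + 1 = 4. (Direct check: xy = 16420446 = 19^4 · (126).)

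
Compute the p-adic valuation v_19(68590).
v_19(68590) = 3

v_19(n) is the largest exponent k such that 19^k divides n. Factor out: 68590 = 19^3 · 10. (Sign doesn't affect v_p.) So v_19(68590) = 3.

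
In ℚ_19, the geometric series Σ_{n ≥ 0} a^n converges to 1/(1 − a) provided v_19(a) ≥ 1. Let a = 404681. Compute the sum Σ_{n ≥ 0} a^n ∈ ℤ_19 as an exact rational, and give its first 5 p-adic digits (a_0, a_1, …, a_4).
Σ a^n = 1/(1 − a) = -1/404680;  first 5 digits = (1, 0, 0, 2, 3)

v_19(a) = 3 ≥ 1, so the series converges in ℤ_19 to 1/(1 − a) = 1/(1 − 404681) = -1/404680. Expand this rational in ℤ_19: compute digits iteratively via d_i = x_i mod 19, x_{i+1} = (x_i − d_i)/19. The first 5 digits are (1, 0, 0, 2, 3).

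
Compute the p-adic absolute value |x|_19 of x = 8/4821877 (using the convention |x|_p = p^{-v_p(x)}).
|8/4821877|_19 = 130321

Step 1 — compute v_19(x) by factoring powers of 19 out of the numerator and denominator: v_19(8/4821877) = -4. Step 2 — apply |x|_p = p^{-v_p(x)} = 19^{4} = 130321.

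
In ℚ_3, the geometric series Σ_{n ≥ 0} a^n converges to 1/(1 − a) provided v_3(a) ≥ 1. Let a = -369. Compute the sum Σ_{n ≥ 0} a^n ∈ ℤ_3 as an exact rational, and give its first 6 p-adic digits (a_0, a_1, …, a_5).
Σ a^n = 1/(1 − a) = 1/370;  first 6 digits = (1, 0, 1, 1, 2, 0)

v_3(a) = 2 ≥ 1, so the series converges in ℤ_3 to 1/(1 − a) = 1/(1 − (-369)) = 1/370. Expand this rational in ℤ_3: compute digits iteratively via d_i = x_i mod 3, x_{i+1} = (x_i − d_i)/3. The first 6 digits are (1, 0, 1, 1, 2, 0).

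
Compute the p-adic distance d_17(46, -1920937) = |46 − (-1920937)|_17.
d_17(46, -1920937) = 1/83521

Step 1 — x − y = 46 − (-1920937) = 1920983. Step 2 — v_17(1920983) = 4 (factor: 1920983 = (17^4 · 23); the sign does not affect v_p). Step 3 — |x − y|_17 = 17^{-4} = 1/83521.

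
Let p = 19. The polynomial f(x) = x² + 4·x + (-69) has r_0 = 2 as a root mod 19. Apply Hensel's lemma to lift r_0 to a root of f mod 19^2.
r_1 = 325 (mod 361)

Hensel: r_{i+1} = r_i − f(r_i)·(f′(r_i))^{-1} mod 19^{i+2}, f′(x) = 2x + 4. Iterate:
  r_0 = 2 (mod 19)
  r_1 = 325 (mod 361)
Final: r = 325 satisfies f(r) ≡ 0 mod 19^2.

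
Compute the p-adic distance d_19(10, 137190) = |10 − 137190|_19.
d_19(10, 137190) = 1/6859

Step 1 — x − y = 10 − 137190 = -137180. Step 2 — v_19(-137180) = 3 (factor: -137180 = −(19^3 · 20); the sign does not affect v_p). Step 3 — |x − y|_19 = 19^{-3} = 1/6859.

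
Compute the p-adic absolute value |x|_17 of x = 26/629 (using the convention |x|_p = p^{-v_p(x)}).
|26/629|_17 = 17

Step 1 — compute v_17(x) by factoring powers of 17 out of the numerator and denominator: v_17(26/629) = -1. Step 2 — apply |x|_p = p^{-v_p(x)} = 17^{1} = 17.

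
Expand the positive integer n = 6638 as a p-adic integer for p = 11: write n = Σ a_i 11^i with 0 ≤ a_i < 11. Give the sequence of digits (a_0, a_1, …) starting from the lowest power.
(a_0, a_1, …) = (5, 9, 10, 4)

Repeated division by 11 gives the digits low-to-high: 6638 = 5 + 9·11^1 + 10·11^2 + 4·11^3. Digit sequence: (5, 9, 10, 4).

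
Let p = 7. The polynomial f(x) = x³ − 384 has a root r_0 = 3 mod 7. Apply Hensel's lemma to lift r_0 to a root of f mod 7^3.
r_2 = 332 (mod 343)

Hensel: r_{i+1} = r_i − f(r_i)/f′(r_i) mod 7^{i+2}, where f′(x) = 3x². Iterate:
  r_0 = 3 (mod 7)
  r_1 = 38 (mod 49)
  r_2 = 332 (mod 343)
Final: r = 332 with f(r) ≡ 0 mod 7^3.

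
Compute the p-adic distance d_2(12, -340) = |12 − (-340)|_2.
d_2(12, -340) = 1/32

Step 1 — x − y = 12 − (-340) = 352. Step 2 — v_2(352) = 5 (factor: 352 = (2^5 · 11); the sign does not affect v_p). Step 3 — |x − y|_2 = 2^{-5} = 1/32.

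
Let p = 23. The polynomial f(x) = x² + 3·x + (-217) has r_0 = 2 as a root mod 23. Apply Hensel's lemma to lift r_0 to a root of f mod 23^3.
r_2 = 8420 (mod 12167)

Hensel: r_{i+1} = r_i − f(r_i)·(f′(r_i))^{-1} mod 23^{i+2}, f′(x) = 2x + 3. Iterate:
  r_0 = 2 (mod 23)
  r_1 = 485 (mod 529)
  r_2 = 8420 (mod 12167)
Final: r = 8420 satisfies f(r) ≡ 0 mod 23^3.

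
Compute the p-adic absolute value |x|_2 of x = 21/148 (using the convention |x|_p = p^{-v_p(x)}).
|21/148|_2 = 4

Step 1 — compute v_2(x) by factoring powers of 2 out of the numerator and denominator: v_2(21/148) = -2. Step 2 — apply |x|_p = p^{-v_p(x)} = 2^{2} = 4.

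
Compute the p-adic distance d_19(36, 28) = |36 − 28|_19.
d_19(36, 28) = 1

Step 1 — x − y = 36 − 28 = 8. Step 2 — v_19(8) = 0 (factor: 8 = (19^0 · 8); the sign does not affect v_p). Step 3 — |x − y|_19 = 19^{0} = 1.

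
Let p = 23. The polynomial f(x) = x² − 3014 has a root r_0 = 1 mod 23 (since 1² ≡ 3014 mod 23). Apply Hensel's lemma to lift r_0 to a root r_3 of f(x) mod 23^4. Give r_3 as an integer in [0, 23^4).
r_3 = 197502 (mod 279841)

Hensel's recurrence: r_{i+1} = r_i − f(r_i)·(f′(r_i))^{-1} mod 23^{i+2}, with f′(x) = 2x. Iterate:
  r_0 = 1 (mod 23)
  r_1 = 185 (mod 529)
  r_2 = 2830 (mod 12167)
  r_3 = 197502 (mod 279841)
Final: r_3 = 197502, and one checks f(r_3) ≡ 0 mod 23^4.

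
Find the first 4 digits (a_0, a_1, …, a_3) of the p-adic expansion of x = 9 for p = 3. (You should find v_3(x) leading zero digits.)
(a_0, …, a_3) = (0, 0, 1, 0)

v_3(9) = 2, so a_0 = ... = a_1 = 0. Factor out: x = 3^2 · u with u = 1 a unit in ℤ_3. Expand u iteratively via a_{v+i} = u_i mod 3, u_{i+1} = (u_i − a_{v+i})/3:
  u_0 = 1;  a_2 = 1;  u_1 = (u_0 − 1)/3 = 0
  u_1 = 0;  a_3 = 0;  u_2 = (u_1 − 0)/3 = 0
Digits: (0, 0, 1, 0).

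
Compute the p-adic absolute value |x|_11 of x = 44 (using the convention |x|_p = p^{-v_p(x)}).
|44|_11 = 1/11

Step 1 — compute v_11(x) by factoring powers of 11 out of the numerator and denominator: v_11(44) = 1. Step 2 — apply |x|_p = p^{-v_p(x)} = 11^{-1} = 1/11.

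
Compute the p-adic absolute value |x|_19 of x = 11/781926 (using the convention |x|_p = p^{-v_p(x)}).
|11/781926|_19 = 130321

Step 1 — compute v_19(x) by factoring powers of 19 out of the numerator and denominator: v_19(11/781926) = -4. Step 2 — apply |x|_p = p^{-v_p(x)} = 19^{4} = 130321.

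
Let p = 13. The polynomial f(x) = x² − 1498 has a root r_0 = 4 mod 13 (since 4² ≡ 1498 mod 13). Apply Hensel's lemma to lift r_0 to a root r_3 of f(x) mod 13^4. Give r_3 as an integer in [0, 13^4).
r_3 = 11639 (mod 28561)

Hensel's recurrence: r_{i+1} = r_i − f(r_i)·(f′(r_i))^{-1} mod 13^{i+2}, with f′(x) = 2x. Iterate:
  r_0 = 4 (mod 13)
  r_1 = 147 (mod 169)
  r_2 = 654 (mod 2197)
  r_3 = 11639 (mod 28561)
Final: r_3 = 11639, and one checks f(r_3) ≡ 0 mod 13^4.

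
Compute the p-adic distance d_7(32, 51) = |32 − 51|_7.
d_7(32, 51) = 1

Step 1 — x − y = 32 − 51 = -19. Step 2 — v_7(-19) = 0 (factor: -19 = −(7^0 · 19); the sign does not affect v_p). Step 3 — |x − y|_7 = 7^{0} = 1.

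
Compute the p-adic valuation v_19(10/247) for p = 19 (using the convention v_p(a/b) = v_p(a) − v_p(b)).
v_19(10/247) = -1

Factor powers of 19 from the numerator and denominator of the reduced fraction: 10 = 19^0 · 10 and 247 = 19^1 · 13. Apply v_p(a/b) = v_p(a) − v_p(b): v_19(10/247) = 0 − 1 = -1.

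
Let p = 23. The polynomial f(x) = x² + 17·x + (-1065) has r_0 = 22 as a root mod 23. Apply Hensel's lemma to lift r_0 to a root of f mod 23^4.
r_3 = 166036 (mod 279841)

Hensel: r_{i+1} = r_i − f(r_i)·(f′(r_i))^{-1} mod 23^{i+2}, f′(x) = 2x + 17. Iterate:
  r_0 = 22 (mod 23)
  r_1 = 459 (mod 529)
  r_2 = 7865 (mod 12167)
  r_3 = 166036 (mod 279841)
Final: r = 166036 satisfies f(r) ≡ 0 mod 23^4.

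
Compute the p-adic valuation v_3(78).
v_3(78) = 1

v_3(n) is the largest exponent k such that 3^k divides n. Factor out: 78 = 3^1 · 26. (Sign doesn't affect v_p.) So v_3(78) = 1.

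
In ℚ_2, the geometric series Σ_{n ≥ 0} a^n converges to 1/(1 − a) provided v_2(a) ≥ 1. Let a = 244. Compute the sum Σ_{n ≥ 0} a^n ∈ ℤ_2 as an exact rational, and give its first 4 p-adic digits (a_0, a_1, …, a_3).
Σ a^n = 1/(1 − a) = -1/243;  first 4 digits = (1, 0, 1, 0)

v_2(a) = 2 ≥ 1, so the series converges in ℤ_2 to 1/(1 − a) = 1/(1 − 244) = -1/243. Expand this rational in ℤ_2: compute digits iteratively via d_i = x_i mod 2, x_{i+1} = (x_i − d_i)/2. The first 4 digits are (1, 0, 1, 0).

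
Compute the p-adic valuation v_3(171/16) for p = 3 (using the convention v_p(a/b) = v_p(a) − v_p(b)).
v_3(171/16) = 2

Factor powers of 3 from the numerator and denominator of the reduced fraction: 171 = 3^2 · 19 and 16 = 3^0 · 16. Apply v_p(a/b) = v_p(a) − v_p(b): v_3(171/16) = 2 − 0 = 2.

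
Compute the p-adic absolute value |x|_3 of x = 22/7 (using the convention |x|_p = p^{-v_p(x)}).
|22/7|_3 = 1

Step 1 — compute v_3(x) by factoring powers of 3 out of the numerator and denominator: v_3(22/7) = 0. Step 2 — apply |x|_p = p^{-v_p(x)} = 3^{0} = 1.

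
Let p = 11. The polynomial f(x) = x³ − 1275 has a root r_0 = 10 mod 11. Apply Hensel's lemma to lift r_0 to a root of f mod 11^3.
r_2 = 21 (mod 1331)

Hensel: r_{i+1} = r_i − f(r_i)/f′(r_i) mod 11^{i+2}, where f′(x) = 3x². Iterate:
  r_0 = 10 (mod 11)
  r_1 = 21 (mod 121)
  r_2 = 21 (mod 1331)
Final: r = 21 with f(r) ≡ 0 mod 11^3.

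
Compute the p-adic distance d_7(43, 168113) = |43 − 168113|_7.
d_7(43, 168113) = 1/16807

Step 1 — x − y = 43 − 168113 = -168070. Step 2 — v_7(-168070) = 5 (factor: -168070 = −(7^5 · 10); the sign does not affect v_p). Step 3 — |x − y|_7 = 7^{-5} = 1/16807.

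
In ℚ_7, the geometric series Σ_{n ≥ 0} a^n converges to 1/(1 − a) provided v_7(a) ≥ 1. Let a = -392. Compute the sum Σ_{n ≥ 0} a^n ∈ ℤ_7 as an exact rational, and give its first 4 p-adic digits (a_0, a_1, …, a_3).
Σ a^n = 1/(1 − a) = 1/393;  first 4 digits = (1, 0, 6, 5)

v_7(a) = 2 ≥ 1, so the series converges in ℤ_7 to 1/(1 − a) = 1/(1 − (-392)) = 1/393. Expand this rational in ℤ_7: compute digits iteratively via d_i = x_i mod 7, x_{i+1} = (x_i − d_i)/7. The first 4 digits are (1, 0, 6, 5).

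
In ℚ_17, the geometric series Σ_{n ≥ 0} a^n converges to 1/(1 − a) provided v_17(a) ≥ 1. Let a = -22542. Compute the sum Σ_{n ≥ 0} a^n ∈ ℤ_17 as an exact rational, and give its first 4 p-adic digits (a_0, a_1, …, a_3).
Σ a^n = 1/(1 − a) = 1/22543;  first 4 digits = (1, 0, 7, 12)

v_17(a) = 2 ≥ 1, so the series converges in ℤ_17 to 1/(1 − a) = 1/(1 − (-22542)) = 1/22543. Expand this rational in ℤ_17: compute digits iteratively via d_i = x_i mod 17, x_{i+1} = (x_i − d_i)/17. The first 4 digits are (1, 0, 7, 12).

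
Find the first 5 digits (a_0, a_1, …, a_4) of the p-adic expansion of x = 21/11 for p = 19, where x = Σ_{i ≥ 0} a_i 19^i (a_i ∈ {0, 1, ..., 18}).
(a_0, …, a_4) = (14, 8, 3, 5, 17)

v_19(21/11) = 0 (numerator and denominator both coprime to 19), so x ∈ ℤ_19^×. Compute digits iteratively via a_i = x_i mod 19, x_{i+1} = (x_i − a_i)/19, with x_0 = x:
  x_0 = 21/11;  a_0 = 14;  x_1 = (x_0 − 14)/19 = -7/11
  x_1 = -7/11;  a_1 = 8;  x_2 = (x_1 − 8)/19 = -5/11
  x_2 = -5/11;  a_2 = 3;  x_3 = (x_2 − 3)/19 = -2/11
  x_3 = -2/11;  a_3 = 5;  x_4 = (x_3 − 5)/19 = -3/11
  x_4 = -3/11;  a_4 = 17;  x_5 = (x_4 − 17)/19 = -10/11
Digits: (14, 8, 3, 5, 17).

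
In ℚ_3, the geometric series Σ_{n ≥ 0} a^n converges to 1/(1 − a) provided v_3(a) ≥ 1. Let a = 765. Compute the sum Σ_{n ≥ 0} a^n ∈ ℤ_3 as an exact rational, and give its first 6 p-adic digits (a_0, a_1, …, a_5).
Σ a^n = 1/(1 − a) = -1/764;  first 6 digits = (1, 0, 1, 1, 1, 2)

v_3(a) = 2 ≥ 1, so the series converges in ℤ_3 to 1/(1 − a) = 1/(1 − 765) = -1/764. Expand this rational in ℤ_3: compute digits iteratively via d_i = x_i mod 3, x_{i+1} = (x_i − d_i)/3. The first 6 digits are (1, 0, 1, 1, 1, 2).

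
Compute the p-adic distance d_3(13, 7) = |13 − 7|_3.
d_3(13, 7) = 1/3

Step 1 — x − y = 13 − 7 = 6. Step 2 — v_3(6) = 1 (factor: 6 = (3^1 · 2); the sign does not affect v_p). Step 3 — |x − y|_3 = 3^{-1} = 1/3.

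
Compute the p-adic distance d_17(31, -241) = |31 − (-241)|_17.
d_17(31, -241) = 1/17

Step 1 — x − y = 31 − (-241) = 272. Step 2 — v_17(272) = 1 (factor: 272 = (17^1 · 16); the sign does not affect v_p). Step 3 — |x − y|_17 = 17^{-1} = 1/17.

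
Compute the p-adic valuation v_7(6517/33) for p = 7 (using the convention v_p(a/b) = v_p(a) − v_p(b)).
v_7(6517/33) = 3

Factor powers of 7 from the numerator and denominator of the reduced fraction: 6517 = 7^3 · 19 and 33 = 7^0 · 33. Apply v_p(a/b) = v_p(a) − v_p(b): v_7(6517/33) = 3 − 0 = 3.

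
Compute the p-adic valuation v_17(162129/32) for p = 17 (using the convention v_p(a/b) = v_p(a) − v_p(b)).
v_17(162129/32) = 3

Factor powers of 17 from the numerator and denominator of the reduced fraction: 162129 = 17^3 · 33 and 32 = 17^0 · 32. Apply v_p(a/b) = v_p(a) − v_p(b): v_17(162129/32) = 3 − 0 = 3.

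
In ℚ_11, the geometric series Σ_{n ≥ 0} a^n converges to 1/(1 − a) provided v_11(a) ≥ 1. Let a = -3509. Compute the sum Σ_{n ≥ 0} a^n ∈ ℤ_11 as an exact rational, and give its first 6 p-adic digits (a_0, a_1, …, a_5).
Σ a^n = 1/(1 − a) = 1/3510;  first 6 digits = (1, 0, 4, 8, 4, 10)

v_11(a) = 2 ≥ 1, so the series converges in ℤ_11 to 1/(1 − a) = 1/(1 − (-3509)) = 1/3510. Expand this rational in ℤ_11: compute digits iteratively via d_i = x_i mod 11, x_{i+1} = (x_i − d_i)/11. The first 6 digits are (1, 0, 4, 8, 4, 10).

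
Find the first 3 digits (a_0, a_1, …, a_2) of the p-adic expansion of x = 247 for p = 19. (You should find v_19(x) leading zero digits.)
(a_0, …, a_2) = (0, 13, 0)

v_19(247) = 1, so a_0 = ... = a_0 = 0. Factor out: x = 19^1 · u with u = 13 a unit in ℤ_19. Expand u iteratively via a_{v+i} = u_i mod 19, u_{i+1} = (u_i − a_{v+i})/19:
  u_0 = 13;  a_1 = 13;  u_1 = (u_0 − 13)/19 = 0
  u_1 = 0;  a_2 = 0;  u_2 = (u_1 − 0)/19 = 0
Digits: (0, 13, 0).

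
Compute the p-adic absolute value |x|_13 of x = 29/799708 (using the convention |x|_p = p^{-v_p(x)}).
|29/799708|_13 = 28561

Step 1 — compute v_13(x) by factoring powers of 13 out of the numerator and denominator: v_13(29/799708) = -4. Step 2 — apply |x|_p = p^{-v_p(x)} = 13^{4} = 28561.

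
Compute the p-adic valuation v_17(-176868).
v_17(-176868) = 3

v_17(n) is the largest exponent k such that 17^k divides n. Factor out: -176868 = -17^3 · 36. (Sign doesn't affect v_p.) So v_17(-176868) = 3.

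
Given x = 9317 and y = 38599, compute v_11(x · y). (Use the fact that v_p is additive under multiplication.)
v_11(359626883) = 6

v_p(x) = 3 (factor: 9317 = 11^3 · 7); v_p(y) = 3 (factor: 38599 = 11^3 · 29). Additivity: v_p(xy) = v_p(x) + v_p(y) = 3 + 3 = 6. (Direct check: xy = 359626883 = 11^6 · (203).)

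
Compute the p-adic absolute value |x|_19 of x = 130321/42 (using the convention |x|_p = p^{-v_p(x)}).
|130321/42|_19 = 1/130321

Step 1 — compute v_19(x) by factoring powers of 19 out of the numerator and denominator: v_19(130321/42) = 4. Step 2 — apply |x|_p = p^{-v_p(x)} = 19^{-4} = 1/130321.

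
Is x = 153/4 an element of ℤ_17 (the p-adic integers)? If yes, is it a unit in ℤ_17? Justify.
x ∈ ℤ_17 but not a unit; v_17(x) = 1 > 0

ℤ_17 = {x ∈ ℚ_17 : v_17(x) ≥ 0} and ℤ_17^× = {x ∈ ℤ_17 : v_17(x) = 0}. Here v_17(153/4) = v_17(num) − v_17(den) = 1; compare against these criteria.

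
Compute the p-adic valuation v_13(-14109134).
v_13(-14109134) = 5

v_13(n) is the largest exponent k such that 13^k divides n. Factor out: -14109134 = -13^5 · 38. (Sign doesn't affect v_p.) So v_13(-14109134) = 5.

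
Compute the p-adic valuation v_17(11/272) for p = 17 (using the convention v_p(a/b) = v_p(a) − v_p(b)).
v_17(11/272) = -1

Factor powers of 17 from the numerator and denominator of the reduced fraction: 11 = 17^0 · 11 and 272 = 17^1 · 16. Apply v_p(a/b) = v_p(a) − v_p(b): v_17(11/272) = 0 − 1 = -1.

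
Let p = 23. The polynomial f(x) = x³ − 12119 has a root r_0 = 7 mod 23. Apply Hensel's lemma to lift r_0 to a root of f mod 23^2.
r_1 = 375 (mod 529)

Hensel: r_{i+1} = r_i − f(r_i)/f′(r_i) mod 23^{i+2}, where f′(x) = 3x². Iterate:
  r_0 = 7 (mod 23)
  r_1 = 375 (mod 529)
Final: r = 375 with f(r) ≡ 0 mod 23^2.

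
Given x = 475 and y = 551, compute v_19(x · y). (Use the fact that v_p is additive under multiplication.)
v_19(261725) = 2

v_p(x) = 1 (factor: 475 = 19^1 · 25); v_p(y) = 1 (factor: 551 = 19^1 · 29). Additivity: v_p(xy) = v_p(x) + v_p(y) = 1 + 1 = 2. (Direct check: xy = 261725 = 19^2 · (725).)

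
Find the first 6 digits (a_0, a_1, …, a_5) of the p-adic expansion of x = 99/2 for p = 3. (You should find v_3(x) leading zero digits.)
(a_0, …, a_5) = (0, 0, 1, 0, 2, 1)

v_3(99/2) = 2, so a_0 = ... = a_1 = 0. Factor out: x = 3^2 · u with u = 11/2 a unit in ℤ_3. Expand u iteratively via a_{v+i} = u_i mod 3, u_{i+1} = (u_i − a_{v+i})/3:
  u_0 = 11/2;  a_2 = 1;  u_1 = (u_0 − 1)/3 = 3/2
  u_1 = 3/2;  a_3 = 0;  u_2 = (u_1 − 0)/3 = 1/2
  u_2 = 1/2;  a_4 = 2;  u_3 = (u_2 − 2)/3 = -1/2
  u_3 = -1/2;  a_5 = 1;  u_4 = (u_3 − 1)/3 = -1/2
Digits: (0, 0, 1, 0, 2, 1).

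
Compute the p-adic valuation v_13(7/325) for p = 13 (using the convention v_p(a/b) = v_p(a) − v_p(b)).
v_13(7/325) = -1

Factor powers of 13 from the numerator and denominator of the reduced fraction: 7 = 13^0 · 7 and 325 = 13^1 · 25. Apply v_p(a/b) = v_p(a) − v_p(b): v_13(7/325) = 0 − 1 = -1.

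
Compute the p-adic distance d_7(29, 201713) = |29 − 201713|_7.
d_7(29, 201713) = 1/16807

Step 1 — x − y = 29 − 201713 = -201684. Step 2 — v_7(-201684) = 5 (factor: -201684 = −(7^5 · 12); the sign does not affect v_p). Step 3 — |x − y|_7 = 7^{-5} = 1/16807.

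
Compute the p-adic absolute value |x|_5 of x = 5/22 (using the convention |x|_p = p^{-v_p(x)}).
|5/22|_5 = 1/5

Step 1 — compute v_5(x) by factoring powers of 5 out of the numerator and denominator: v_5(5/22) = 1. Step 2 — apply |x|_p = p^{-v_p(x)} = 5^{-1} = 1/5.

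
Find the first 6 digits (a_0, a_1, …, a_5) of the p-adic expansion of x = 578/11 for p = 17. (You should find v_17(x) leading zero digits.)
(a_0, …, a_5) = (0, 0, 11, 4, 9, 1)

v_17(578/11) = 2, so a_0 = ... = a_1 = 0. Factor out: x = 17^2 · u with u = 2/11 a unit in ℤ_17. Expand u iteratively via a_{v+i} = u_i mod 17, u_{i+1} = (u_i − a_{v+i})/17:
  u_0 = 2/11;  a_2 = 11;  u_1 = (u_0 − 11)/17 = -7/11
  u_1 = -7/11;  a_3 = 4;  u_2 = (u_1 − 4)/17 = -3/11
  u_2 = -3/11;  a_4 = 9;  u_3 = (u_2 − 9)/17 = -6/11
  u_3 = -6/11;  a_5 = 1;  u_4 = (u_3 − 1)/17 = -1/11
Digits: (0, 0, 11, 4, 9, 1).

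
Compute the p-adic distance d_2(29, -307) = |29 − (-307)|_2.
d_2(29, -307) = 1/16

Step 1 — x − y = 29 − (-307) = 336. Step 2 — v_2(336) = 4 (factor: 336 = (2^4 · 21); the sign does not affect v_p). Step 3 — |x − y|_2 = 2^{-4} = 1/16.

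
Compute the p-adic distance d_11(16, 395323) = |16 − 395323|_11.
d_11(16, 395323) = 1/14641

Step 1 — x − y = 16 − 395323 = -395307. Step 2 — v_11(-395307) = 4 (factor: -395307 = −(11^4 · 27); the sign does not affect v_p). Step 3 — |x − y|_11 = 11^{-4} = 1/14641.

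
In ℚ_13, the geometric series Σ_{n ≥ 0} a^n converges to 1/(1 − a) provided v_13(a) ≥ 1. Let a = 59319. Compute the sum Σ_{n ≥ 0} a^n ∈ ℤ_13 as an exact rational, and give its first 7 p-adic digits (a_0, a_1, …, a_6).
Σ a^n = 1/(1 − a) = -1/59318;  first 7 digits = (1, 0, 0, 1, 2, 0, 1)

v_13(a) = 3 ≥ 1, so the series converges in ℤ_13 to 1/(1 − a) = 1/(1 − 59319) = -1/59318. Expand this rational in ℤ_13: compute digits iteratively via d_i = x_i mod 13, x_{i+1} = (x_i − d_i)/13. The first 7 digits are (1, 0, 0, 1, 2, 0, 1).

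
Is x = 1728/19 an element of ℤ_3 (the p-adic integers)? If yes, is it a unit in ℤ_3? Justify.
x ∈ ℤ_3 but not a unit; v_3(x) = 3 > 0

ℤ_3 = {x ∈ ℚ_3 : v_3(x) ≥ 0} and ℤ_3^× = {x ∈ ℤ_3 : v_3(x) = 0}. Here v_3(1728/19) = v_3(num) − v_3(den) = 3; compare against these criteria.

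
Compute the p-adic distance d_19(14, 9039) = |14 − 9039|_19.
d_19(14, 9039) = 1/361

Step 1 — x − y = 14 − 9039 = -9025. Step 2 — v_19(-9025) = 2 (factor: -9025 = −(19^2 · 25); the sign does not affect v_p). Step 3 — |x − y|_19 = 19^{-2} = 1/361.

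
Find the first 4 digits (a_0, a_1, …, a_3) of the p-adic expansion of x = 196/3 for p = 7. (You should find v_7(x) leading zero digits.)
(a_0, …, a_3) = (0, 0, 6, 4)

v_7(196/3) = 2, so a_0 = ... = a_1 = 0. Factor out: x = 7^2 · u with u = 4/3 a unit in ℤ_7. Expand u iteratively via a_{v+i} = u_i mod 7, u_{i+1} = (u_i − a_{v+i})/7:
  u_0 = 4/3;  a_2 = 6;  u_1 = (u_0 − 6)/7 = -2/3
  u_1 = -2/3;  a_3 = 4;  u_2 = (u_1 − 4)/7 = -2/3
Digits: (0, 0, 6, 4).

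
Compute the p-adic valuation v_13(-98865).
v_13(-98865) = 3

v_13(n) is the largest exponent k such that 13^k divides n. Factor out: -98865 = -13^3 · 45. (Sign doesn't affect v_p.) So v_13(-98865) = 3.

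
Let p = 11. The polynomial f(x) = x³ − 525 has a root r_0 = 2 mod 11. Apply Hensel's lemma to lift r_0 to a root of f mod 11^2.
r_1 = 35 (mod 121)

Hensel: r_{i+1} = r_i − f(r_i)/f′(r_i) mod 11^{i+2}, where f′(x) = 3x². Iterate:
  r_0 = 2 (mod 11)
  r_1 = 35 (mod 121)
Final: r = 35 with f(r) ≡ 0 mod 11^2.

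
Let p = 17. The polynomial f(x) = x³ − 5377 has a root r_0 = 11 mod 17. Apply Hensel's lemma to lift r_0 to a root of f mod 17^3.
r_2 = 2323 (mod 4913)

Hensel: r_{i+1} = r_i − f(r_i)/f′(r_i) mod 17^{i+2}, where f′(x) = 3x². Iterate:
  r_0 = 11 (mod 17)
  r_1 = 11 (mod 289)
  r_2 = 2323 (mod 4913)
Final: r = 2323 with f(r) ≡ 0 mod 17^3.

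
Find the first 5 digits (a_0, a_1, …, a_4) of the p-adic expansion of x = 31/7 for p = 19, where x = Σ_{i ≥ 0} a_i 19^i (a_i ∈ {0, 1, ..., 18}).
(a_0, …, a_4) = (18, 2, 8, 5, 16)

v_19(31/7) = 0 (numerator and denominator both coprime to 19), so x ∈ ℤ_19^×. Compute digits iteratively via a_i = x_i mod 19, x_{i+1} = (x_i − a_i)/19, with x_0 = x:
  x_0 = 31/7;  a_0 = 18;  x_1 = (x_0 − 18)/19 = -5/7
  x_1 = -5/7;  a_1 = 2;  x_2 = (x_1 − 2)/19 = -1/7
  x_2 = -1/7;  a_2 = 8;  x_3 = (x_2 − 8)/19 = -3/7
  x_3 = -3/7;  a_3 = 5;  x_4 = (x_3 − 5)/19 = -2/7
  x_4 = -2/7;  a_4 = 16;  x_5 = (x_4 − 16)/19 = -6/7
Digits: (18, 2, 8, 5, 16).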